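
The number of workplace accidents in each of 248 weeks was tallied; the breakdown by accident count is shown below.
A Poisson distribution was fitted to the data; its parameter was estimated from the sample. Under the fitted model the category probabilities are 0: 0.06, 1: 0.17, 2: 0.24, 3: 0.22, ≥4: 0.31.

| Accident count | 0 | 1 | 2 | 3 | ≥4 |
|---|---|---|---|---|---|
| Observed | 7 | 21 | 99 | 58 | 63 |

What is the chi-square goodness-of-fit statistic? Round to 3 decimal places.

Expected counts E_i = n·p_i: 248×0.06 = 14.88, 248×0.17 = 42.16, 248×0.24 = 59.52, 248×0.22 = 54.56, 248×0.31 = 76.88.
0: (7 − 14.88)²/14.88 = 62.0944/14.88 = 4.1730
1: (21 − 42.16)²/42.16 = 447.7456/42.16 = 10.6202
2: (99 − 59.52)²/59.52 = 1558.6704/59.52 = 26.1873
3: (58 − 54.56)²/54.56 = 11.8336/54.56 = 0.2169
≥4: (63 − 76.88)²/76.88 = 192.6544/76.88 = 2.5059
Sum = 43.703

43.703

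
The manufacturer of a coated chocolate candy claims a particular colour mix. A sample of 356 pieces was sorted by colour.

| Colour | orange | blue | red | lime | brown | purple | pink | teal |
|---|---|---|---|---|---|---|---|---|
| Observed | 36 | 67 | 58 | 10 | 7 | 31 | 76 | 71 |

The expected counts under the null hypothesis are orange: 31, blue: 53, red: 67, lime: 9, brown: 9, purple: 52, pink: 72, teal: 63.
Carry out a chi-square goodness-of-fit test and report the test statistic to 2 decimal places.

15.99

orange: (36 − 31)²/31 = 25/31 = 0.806
blue: (67 − 53)²/53 = 196/53 = 3.698
red: (58 − 67)²/67 = 81/67 = 1.209
lime: (10 − 9)²/9 = 1/9 = 0.111
brown: (7 − 9)²/9 = 4/9 = 0.444
purple: (31 − 52)²/52 = 441/52 = 8.481
pink: (76 − 72)²/72 = 16/72 = 0.222
teal: (71 − 63)²/63 = 64/63 = 1.016
Sum = 15.99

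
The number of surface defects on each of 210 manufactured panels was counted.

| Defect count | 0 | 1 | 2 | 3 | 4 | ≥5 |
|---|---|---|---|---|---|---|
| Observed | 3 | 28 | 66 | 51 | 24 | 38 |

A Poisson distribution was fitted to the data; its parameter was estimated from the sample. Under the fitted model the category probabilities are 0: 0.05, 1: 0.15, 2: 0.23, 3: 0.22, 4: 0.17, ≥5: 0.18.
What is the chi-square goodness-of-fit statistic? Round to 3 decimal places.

16.567

Expected counts E_i = n·p_i: 210×0.05 = 10.5, 210×0.15 = 31.5, 210×0.23 = 48.3, 210×0.22 = 46.2, 210×0.17 = 35.7, 210×0.18 = 37.8.
χ² = (3−10.5)²/10.5 + (28−31.5)²/31.5 + (66−48.3)²/48.3 + (51−46.2)²/46.2 + (24−35.7)²/35.7 + (38−37.8)²/37.8
   = 5.3571 + 0.3889 + 6.4863 + 0.4987 + 3.8345 + 0.0011
Sum = 16.567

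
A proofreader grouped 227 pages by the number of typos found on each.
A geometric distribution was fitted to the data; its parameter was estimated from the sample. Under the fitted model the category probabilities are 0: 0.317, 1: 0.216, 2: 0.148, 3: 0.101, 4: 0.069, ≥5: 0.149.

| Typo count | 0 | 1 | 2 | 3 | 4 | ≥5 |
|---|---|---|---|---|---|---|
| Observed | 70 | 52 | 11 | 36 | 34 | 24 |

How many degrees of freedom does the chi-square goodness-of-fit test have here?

There are k = 6 categories and 1 parameter estimated from the data, so df = 6 − 1 − 1 = 4.

4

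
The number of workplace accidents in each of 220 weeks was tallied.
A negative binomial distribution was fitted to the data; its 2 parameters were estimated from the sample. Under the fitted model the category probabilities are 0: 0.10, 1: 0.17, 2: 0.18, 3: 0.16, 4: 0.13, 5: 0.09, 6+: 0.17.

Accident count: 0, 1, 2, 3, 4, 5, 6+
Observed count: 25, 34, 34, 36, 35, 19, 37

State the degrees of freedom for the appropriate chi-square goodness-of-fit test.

There are k = 7 categories and 2 parameters estimated from the data, so df = 7 − 1 − 2 = 4.

4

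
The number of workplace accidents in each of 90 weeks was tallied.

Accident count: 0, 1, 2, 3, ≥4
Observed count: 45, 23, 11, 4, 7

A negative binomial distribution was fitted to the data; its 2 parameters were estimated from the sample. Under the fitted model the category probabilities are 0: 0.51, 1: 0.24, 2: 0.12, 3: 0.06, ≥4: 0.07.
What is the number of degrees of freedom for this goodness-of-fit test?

There are k = 5 categories and 2 parameters estimated from the data, so df = 5 − 1 − 2 = 2.

2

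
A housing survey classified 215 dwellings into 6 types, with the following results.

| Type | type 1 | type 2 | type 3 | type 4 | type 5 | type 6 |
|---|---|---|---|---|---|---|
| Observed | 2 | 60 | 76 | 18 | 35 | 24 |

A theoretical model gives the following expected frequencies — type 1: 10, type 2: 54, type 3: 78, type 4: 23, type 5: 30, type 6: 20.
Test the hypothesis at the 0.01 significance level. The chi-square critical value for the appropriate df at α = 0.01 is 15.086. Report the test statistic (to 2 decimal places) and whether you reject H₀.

type 1: (2 − 10)²/10 = 64/10 = 6.400
type 2: (60 − 54)²/54 = 36/54 = 0.667
type 3: (76 − 78)²/78 = 4/78 = 0.051
type 4: (18 − 23)²/23 = 25/23 = 1.087
type 5: (35 − 30)²/30 = 25/30 = 0.833
type 6: (24 − 20)²/20 = 16/20 = 0.800
Sum = 9.84
df = 5. Since 9.84 < 15.086, we do not reject H₀.

9.84; do not reject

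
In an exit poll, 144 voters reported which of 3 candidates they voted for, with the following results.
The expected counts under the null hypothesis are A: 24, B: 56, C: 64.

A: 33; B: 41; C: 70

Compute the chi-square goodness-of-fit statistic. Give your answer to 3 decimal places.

7.955

A: (33 − 24)²/24 = 81/24 = 3.3750
B: (41 − 56)²/56 = 225/56 = 4.0179
C: (70 − 64)²/64 = 36/64 = 0.5625
Sum = 7.955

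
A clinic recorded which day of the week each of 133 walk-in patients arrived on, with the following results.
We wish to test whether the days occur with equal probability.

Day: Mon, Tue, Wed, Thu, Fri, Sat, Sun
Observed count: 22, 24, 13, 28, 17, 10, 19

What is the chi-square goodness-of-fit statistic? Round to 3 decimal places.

Expected count for each of the 7 categories: 133/7 = 19.
Mon: (22 − 19)²/19 = 9/19 = 0.4737
Tue: (24 − 19)²/19 = 25/19 = 1.3158
Wed: (13 − 19)²/19 = 36/19 = 1.8947
Thu: (28 − 19)²/19 = 81/19 = 4.2632
Fri: (17 − 19)²/19 = 4/19 = 0.2105
Sat: (10 − 19)²/19 = 81/19 = 4.2632
Sun: (19 − 19)²/19 = 0/19 = 0.0000
Sum = 12.421

12.421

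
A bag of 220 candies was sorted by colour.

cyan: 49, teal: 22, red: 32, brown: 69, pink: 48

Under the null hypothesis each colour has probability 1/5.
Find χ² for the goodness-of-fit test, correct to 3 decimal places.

Under H₀ each category has probability 1/5, so each expected count is 220/5 = 44.
cyan: (49 − 44)²/44 = 25/44 = 0.5682
teal: (22 − 44)²/44 = 484/44 = 11.0000
red: (32 − 44)²/44 = 144/44 = 3.2727
brown: (69 − 44)²/44 = 625/44 = 14.2045
pink: (48 − 44)²/44 = 16/44 = 0.3636
Sum = 29.409

29.409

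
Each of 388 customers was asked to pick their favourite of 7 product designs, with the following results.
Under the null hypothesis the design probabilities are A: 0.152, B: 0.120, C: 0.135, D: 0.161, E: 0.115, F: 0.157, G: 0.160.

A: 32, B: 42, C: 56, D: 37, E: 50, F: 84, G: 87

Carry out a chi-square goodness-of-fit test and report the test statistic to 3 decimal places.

42.819

Expected counts E_i = n·p_i: 388×0.152 = 58.976, 388×0.120 = 46.56, 388×0.135 = 52.38, 388×0.161 = 62.468, 388×0.115 = 44.62, 388×0.157 = 60.916, 388×0.160 = 62.08.
A: (32 − 58.976)²/58.976 = 727.704576/58.976 = 12.3390
B: (42 − 46.56)²/46.56 = 20.7936/46.56 = 0.4466
C: (56 − 52.38)²/52.38 = 13.1044/52.38 = 0.2502
D: (37 − 62.468)²/62.468 = 648.619024/62.468 = 10.3832
E: (50 − 44.62)²/44.62 = 28.9444/44.62 = 0.6487
F: (84 − 60.916)²/60.916 = 532.871056/60.916 = 8.7476
G: (87 − 62.08)²/62.08 = 621.0064/62.08 = 10.0033
Sum = 42.819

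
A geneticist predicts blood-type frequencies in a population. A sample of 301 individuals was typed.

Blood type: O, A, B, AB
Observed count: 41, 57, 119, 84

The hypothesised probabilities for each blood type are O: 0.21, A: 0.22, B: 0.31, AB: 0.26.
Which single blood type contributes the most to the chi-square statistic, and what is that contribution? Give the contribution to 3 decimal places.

O, 7.804

Expected counts E_i = n·p_i: 301×0.21 = 63.21, 301×0.22 = 66.22, 301×0.31 = 93.31, 301×0.26 = 78.26.
χ² = (41−63.21)²/63.21 + (57−66.22)²/66.22 + (119−93.31)²/93.31 + (84−78.26)²/78.26
   = 7.8039 + 1.2837 + 7.0729 + 0.4210
The largest term is for O: 7.804.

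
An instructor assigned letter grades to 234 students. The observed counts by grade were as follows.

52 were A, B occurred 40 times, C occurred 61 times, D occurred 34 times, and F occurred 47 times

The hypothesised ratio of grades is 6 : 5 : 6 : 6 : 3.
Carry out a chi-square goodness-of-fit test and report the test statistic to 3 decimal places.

23.759

Ratio total = 26. Expected counts: 234×6/26 = 54, 234×5/26 = 45, 234×6/26 = 54, 234×6/26 = 54, 234×3/26 = 27.
cat         O        E   (O−E)²/E
A          52       54     0.0741
B          40       45     0.5556
C          61       54     0.9074
D          34       54     7.4074
F          47       27    14.8148
Sum = 23.759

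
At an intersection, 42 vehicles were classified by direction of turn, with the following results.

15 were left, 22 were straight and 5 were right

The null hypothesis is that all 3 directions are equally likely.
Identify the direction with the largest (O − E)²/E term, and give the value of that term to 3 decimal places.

Under H₀ each category has probability 1/3, so each expected count is 42/3 = 14.
χ² = (15−14)²/14 + (22−14)²/14 + (5−14)²/14
   = 0.0714 + 4.5714 + 5.7857
The largest term is for right: 5.786.

right, 5.786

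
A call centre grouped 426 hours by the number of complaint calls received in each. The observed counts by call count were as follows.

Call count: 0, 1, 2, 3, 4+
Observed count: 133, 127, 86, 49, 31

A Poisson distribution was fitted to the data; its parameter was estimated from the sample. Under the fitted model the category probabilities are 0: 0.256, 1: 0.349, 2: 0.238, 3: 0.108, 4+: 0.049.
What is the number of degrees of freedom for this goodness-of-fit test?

3

There are k = 5 categories and 1 parameter estimated from the data, so df = 5 − 1 − 1 = 3.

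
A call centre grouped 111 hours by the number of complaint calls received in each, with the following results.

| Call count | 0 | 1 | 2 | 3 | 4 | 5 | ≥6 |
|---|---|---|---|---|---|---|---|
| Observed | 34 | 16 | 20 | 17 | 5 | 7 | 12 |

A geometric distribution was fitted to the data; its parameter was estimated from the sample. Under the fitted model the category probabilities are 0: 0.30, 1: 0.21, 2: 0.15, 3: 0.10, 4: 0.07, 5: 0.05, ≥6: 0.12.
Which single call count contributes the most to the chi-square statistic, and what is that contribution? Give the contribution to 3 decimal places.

Expected counts E_i = n·p_i: 111×0.30 = 33.3, 111×0.21 = 23.31, 111×0.15 = 16.65, 111×0.10 = 11.1, 111×0.07 = 7.77, 111×0.05 = 5.55, 111×0.12 = 13.32.
0: (34 − 33.3)²/33.3 = 0.49/33.3 = 0.0147
1: (16 − 23.31)²/23.31 = 53.4361/23.31 = 2.2924
2: (20 − 16.65)²/16.65 = 11.2225/16.65 = 0.6740
3: (17 − 11.1)²/11.1 = 34.81/11.1 = 3.1360
4: (5 − 7.77)²/7.77 = 7.6729/7.77 = 0.9875
5: (7 − 5.55)²/5.55 = 2.1025/5.55 = 0.3788
≥6: (12 − 13.32)²/13.32 = 1.7424/13.32 = 0.1308
The largest term is for 3: 3.136.

3, 3.136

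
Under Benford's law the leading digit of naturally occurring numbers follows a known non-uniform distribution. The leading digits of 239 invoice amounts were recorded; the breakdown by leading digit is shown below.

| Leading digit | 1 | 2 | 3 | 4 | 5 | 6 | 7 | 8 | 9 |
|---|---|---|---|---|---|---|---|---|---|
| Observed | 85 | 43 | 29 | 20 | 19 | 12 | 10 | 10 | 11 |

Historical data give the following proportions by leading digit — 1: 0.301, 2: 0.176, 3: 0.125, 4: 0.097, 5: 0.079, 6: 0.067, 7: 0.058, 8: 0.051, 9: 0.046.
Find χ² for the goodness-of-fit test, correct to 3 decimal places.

5.330

Expected counts E_i = n·p_i: 239×0.301 = 71.939, 239×0.176 = 42.064, 239×0.125 = 29.875, 239×0.097 = 23.183, 239×0.079 = 18.881, 239×0.067 = 16.013, 239×0.058 = 13.862, 239×0.051 = 12.189, 239×0.046 = 10.994.
χ² = (85−71.939)²/71.939 + (43−42.064)²/42.064 + (29−29.875)²/29.875 + (20−23.183)²/23.183 + (19−18.881)²/18.881 + (12−16.013)²/16.013 + (10−13.862)²/13.862 + (10−12.189)²/12.189 + (11−10.994)²/10.994
   = 2.3713 + 0.0208 + 0.0256 + 0.4370 + 0.0008 + 1.0057 + 1.0760 + 0.3931 + 0.0000
Sum = 5.330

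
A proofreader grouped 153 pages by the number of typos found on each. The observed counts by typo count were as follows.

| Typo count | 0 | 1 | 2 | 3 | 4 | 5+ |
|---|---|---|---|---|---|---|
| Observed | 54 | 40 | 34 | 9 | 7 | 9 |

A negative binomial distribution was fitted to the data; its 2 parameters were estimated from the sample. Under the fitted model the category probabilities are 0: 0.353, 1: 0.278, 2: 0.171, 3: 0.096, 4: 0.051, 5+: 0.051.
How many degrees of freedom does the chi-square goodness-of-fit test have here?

3

There are k = 6 categories and 2 parameters estimated from the data, so df = 6 − 1 − 2 = 3.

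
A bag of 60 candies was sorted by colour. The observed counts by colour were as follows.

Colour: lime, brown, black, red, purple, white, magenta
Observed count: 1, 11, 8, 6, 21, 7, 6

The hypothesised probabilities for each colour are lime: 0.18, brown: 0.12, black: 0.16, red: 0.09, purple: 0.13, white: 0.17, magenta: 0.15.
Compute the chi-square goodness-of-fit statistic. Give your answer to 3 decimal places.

35.574

Expected counts E_i = n·p_i: 60×0.18 = 10.8, 60×0.12 = 7.2, 60×0.16 = 9.6, 60×0.09 = 5.4, 60×0.13 = 7.8, 60×0.17 = 10.2, 60×0.15 = 9.
χ² = (1−10.8)²/10.8 + (11−7.2)²/7.2 + (8−9.6)²/9.6 + (6−5.4)²/5.4 + (21−7.8)²/7.8 + (7−10.2)²/10.2 + (6−9)²/9
   = 8.8926 + 2.0056 + 0.2667 + 0.0667 + 22.3385 + 1.0039 + 1.0000
Sum = 35.574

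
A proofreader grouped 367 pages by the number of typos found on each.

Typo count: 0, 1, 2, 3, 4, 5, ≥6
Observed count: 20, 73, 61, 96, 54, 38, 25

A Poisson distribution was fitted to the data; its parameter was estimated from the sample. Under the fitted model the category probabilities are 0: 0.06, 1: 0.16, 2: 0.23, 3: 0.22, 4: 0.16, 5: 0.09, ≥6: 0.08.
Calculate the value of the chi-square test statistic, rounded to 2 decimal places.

Expected counts E_i = n·p_i: 367×0.06 = 22.02, 367×0.16 = 58.72, 367×0.23 = 84.41, 367×0.22 = 80.74, 367×0.16 = 58.72, 367×0.09 = 33.03, 367×0.08 = 29.36.
χ² = (20−22.02)²/22.02 + (73−58.72)²/58.72 + (61−84.41)²/84.41 + (96−80.74)²/80.74 + (54−58.72)²/58.72 + (38−33.03)²/33.03 + (25−29.36)²/29.36
   = 0.185 + 3.473 + 6.492 + 2.884 + 0.379 + 0.748 + 0.647
Sum = 14.81

14.81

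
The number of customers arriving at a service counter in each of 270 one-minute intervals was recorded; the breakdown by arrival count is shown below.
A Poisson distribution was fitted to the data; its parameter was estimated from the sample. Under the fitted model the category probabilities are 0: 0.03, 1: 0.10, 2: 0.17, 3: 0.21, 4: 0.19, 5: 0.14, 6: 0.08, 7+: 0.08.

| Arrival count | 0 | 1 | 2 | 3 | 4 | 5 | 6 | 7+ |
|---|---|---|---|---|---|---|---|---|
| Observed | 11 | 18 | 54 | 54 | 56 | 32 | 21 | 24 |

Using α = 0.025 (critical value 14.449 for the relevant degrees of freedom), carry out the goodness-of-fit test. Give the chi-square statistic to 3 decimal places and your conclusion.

7.200; do not reject

Expected counts E_i = n·p_i: 270×0.03 = 8.1, 270×0.10 = 27, 270×0.17 = 45.9, 270×0.21 = 56.7, 270×0.19 = 51.3, 270×0.14 = 37.8, 270×0.08 = 21.6, 270×0.08 = 21.6.
χ² = (11−8.1)²/8.1 + (18−27)²/27 + (54−45.9)²/45.9 + (54−56.7)²/56.7 + (56−51.3)²/51.3 + (32−37.8)²/37.8 + (21−21.6)²/21.6 + (24−21.6)²/21.6
   = 1.0383 + 3.0000 + 1.4294 + 0.1286 + 0.4306 + 0.8899 + 0.0167 + 0.2667
Sum = 7.200
df = 6. Since 7.200 < 14.449, we do not reject H₀.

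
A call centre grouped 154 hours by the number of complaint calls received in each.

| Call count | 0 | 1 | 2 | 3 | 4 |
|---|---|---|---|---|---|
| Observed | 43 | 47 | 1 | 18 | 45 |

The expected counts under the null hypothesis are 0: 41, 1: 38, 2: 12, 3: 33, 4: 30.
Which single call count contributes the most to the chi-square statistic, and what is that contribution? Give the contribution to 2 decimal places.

χ² = (43−41)²/41 + (47−38)²/38 + (1−12)²/12 + (18−33)²/33 + (45−30)²/30
   = 0.098 + 2.132 + 10.083 + 6.818 + 7.500
The largest term is for 2: 10.08.

2, 10.08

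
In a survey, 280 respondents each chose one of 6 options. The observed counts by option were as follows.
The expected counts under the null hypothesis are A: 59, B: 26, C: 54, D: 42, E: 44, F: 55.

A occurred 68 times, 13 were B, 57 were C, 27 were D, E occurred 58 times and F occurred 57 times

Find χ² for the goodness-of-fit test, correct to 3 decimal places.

17.924

χ² = (68−59)²/59 + (13−26)²/26 + (57−54)²/54 + (27−42)²/42 + (58−44)²/44 + (57−55)²/55
   = 1.3729 + 6.5000 + 0.1667 + 5.3571 + 4.4545 + 0.0727
Sum = 17.924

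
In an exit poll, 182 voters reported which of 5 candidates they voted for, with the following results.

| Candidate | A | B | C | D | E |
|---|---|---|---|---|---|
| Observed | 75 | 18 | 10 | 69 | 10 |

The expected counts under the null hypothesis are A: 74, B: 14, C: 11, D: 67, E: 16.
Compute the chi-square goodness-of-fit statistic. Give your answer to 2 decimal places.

cat         O        E   (O−E)²/E
A          75       74      0.014
B          18       14      1.143
C          10       11      0.091
D          69       67      0.060
E          10       16      2.250
Sum = 3.56

3.56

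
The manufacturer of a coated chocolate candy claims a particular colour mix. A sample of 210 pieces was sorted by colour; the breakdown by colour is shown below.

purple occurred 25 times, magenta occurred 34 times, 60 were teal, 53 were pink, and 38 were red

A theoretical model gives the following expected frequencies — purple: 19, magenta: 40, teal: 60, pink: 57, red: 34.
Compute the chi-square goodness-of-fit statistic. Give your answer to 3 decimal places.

3.546

χ² = (25−19)²/19 + (34−40)²/40 + (60−60)²/60 + (53−57)²/57 + (38−34)²/34
   = 1.8947 + 0.9000 + 0.0000 + 0.2807 + 0.4706
Sum = 3.546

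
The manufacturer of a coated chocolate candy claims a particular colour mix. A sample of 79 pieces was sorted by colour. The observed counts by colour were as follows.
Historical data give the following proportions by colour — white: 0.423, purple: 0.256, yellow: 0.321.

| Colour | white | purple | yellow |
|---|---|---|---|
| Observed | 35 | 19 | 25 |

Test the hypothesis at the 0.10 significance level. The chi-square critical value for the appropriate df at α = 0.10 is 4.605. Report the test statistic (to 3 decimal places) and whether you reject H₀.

0.154; do not reject

Expected counts E_i = n·p_i: 79×0.423 = 33.417, 79×0.256 = 20.224, 79×0.321 = 25.359.
white: (35 − 33.417)²/33.417 = 2.505889/33.417 = 0.0750
purple: (19 − 20.224)²/20.224 = 1.498176/20.224 = 0.0741
yellow: (25 − 25.359)²/25.359 = 0.128881/25.359 = 0.0051
Sum = 0.154
df = 2. Since 0.154 < 4.605, we do not reject H₀.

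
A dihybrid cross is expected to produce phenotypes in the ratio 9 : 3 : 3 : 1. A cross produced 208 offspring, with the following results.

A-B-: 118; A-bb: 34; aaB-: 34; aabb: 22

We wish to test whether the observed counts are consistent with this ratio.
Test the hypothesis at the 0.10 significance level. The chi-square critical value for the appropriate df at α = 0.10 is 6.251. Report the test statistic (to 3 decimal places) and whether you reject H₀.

7.521; reject

Ratio total = 16. Expected counts: 208×9/16 = 117, 208×3/16 = 39, 208×3/16 = 39, 208×1/16 = 13.
χ² = (118−117)²/117 + (34−39)²/39 + (34−39)²/39 + (22−13)²/13
   = 0.0085 + 0.6410 + 0.6410 + 6.2308
Sum = 7.521
df = 3. Since 7.521 > 6.251, we reject H₀.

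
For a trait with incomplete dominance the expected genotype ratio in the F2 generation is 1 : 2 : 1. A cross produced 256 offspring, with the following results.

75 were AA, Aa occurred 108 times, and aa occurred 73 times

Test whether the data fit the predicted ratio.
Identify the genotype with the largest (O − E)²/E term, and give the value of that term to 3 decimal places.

Aa, 3.125

Ratio total = 4. Expected counts: 256×1/4 = 64, 256×2/4 = 128, 256×1/4 = 64.
χ² = (75−64)²/64 + (108−128)²/128 + (73−64)²/64
   = 1.8906 + 3.1250 + 1.2656
The largest term is for Aa: 3.125.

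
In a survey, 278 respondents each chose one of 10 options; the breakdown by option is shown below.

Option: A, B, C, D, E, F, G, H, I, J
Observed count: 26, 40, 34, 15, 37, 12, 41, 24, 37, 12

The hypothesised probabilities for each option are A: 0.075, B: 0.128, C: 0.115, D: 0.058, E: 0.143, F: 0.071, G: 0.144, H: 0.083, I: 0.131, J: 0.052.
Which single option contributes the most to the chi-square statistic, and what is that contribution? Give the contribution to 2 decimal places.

F, 3.03

Expected counts E_i = n·p_i: 278×0.075 = 20.85, 278×0.128 = 35.584, 278×0.115 = 31.97, 278×0.058 = 16.124, 278×0.143 = 39.754, 278×0.071 = 19.738, 278×0.144 = 40.032, 278×0.083 = 23.074, 278×0.131 = 36.418, 278×0.052 = 14.456.
cat         O        E   (O−E)²/E
A          26    20.85      1.272
B          40   35.584      0.548
C          34    31.97      0.129
D          15   16.124      0.078
E          37   39.754      0.191
F          12   19.738      3.034
G          41   40.032      0.023
H          24   23.074      0.037
I          37   36.418      0.009
J          12   14.456      0.417
The largest term is for F: 3.03.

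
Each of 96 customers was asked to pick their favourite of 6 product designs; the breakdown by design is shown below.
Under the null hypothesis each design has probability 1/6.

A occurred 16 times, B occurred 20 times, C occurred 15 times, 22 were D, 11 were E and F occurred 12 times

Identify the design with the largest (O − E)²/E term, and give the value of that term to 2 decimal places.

D, 2.25

Under H₀ each category has probability 1/6, so each expected count is 96/6 = 16.
A: (16 − 16)²/16 = 0/16 = 0.000
B: (20 − 16)²/16 = 16/16 = 1.000
C: (15 − 16)²/16 = 1/16 = 0.063
D: (22 − 16)²/16 = 36/16 = 2.250
E: (11 − 16)²/16 = 25/16 = 1.563
F: (12 − 16)²/16 = 16/16 = 1.000
The largest term is for D: 2.25.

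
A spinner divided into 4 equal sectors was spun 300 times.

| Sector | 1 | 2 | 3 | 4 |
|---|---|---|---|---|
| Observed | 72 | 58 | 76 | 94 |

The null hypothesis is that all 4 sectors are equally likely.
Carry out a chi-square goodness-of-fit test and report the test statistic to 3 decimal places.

8.800

Expected count for each of the 4 categories: 300/4 = 75.
χ² = (72−75)²/75 + (58−75)²/75 + (76−75)²/75 + (94−75)²/75
   = 0.1200 + 3.8533 + 0.0133 + 4.8133
Sum = 8.800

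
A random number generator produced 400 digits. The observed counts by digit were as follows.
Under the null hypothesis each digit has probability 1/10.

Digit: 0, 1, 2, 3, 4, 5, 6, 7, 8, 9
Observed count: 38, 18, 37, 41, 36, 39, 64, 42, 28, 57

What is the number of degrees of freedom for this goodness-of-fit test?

There are k = 10 categories and no parameters were estimated from the data, so df = 10 − 1 = 9.

9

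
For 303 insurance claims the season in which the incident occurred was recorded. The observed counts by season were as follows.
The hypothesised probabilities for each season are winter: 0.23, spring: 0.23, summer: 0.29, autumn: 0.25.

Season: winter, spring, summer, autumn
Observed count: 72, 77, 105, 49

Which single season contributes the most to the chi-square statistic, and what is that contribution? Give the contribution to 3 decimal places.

Expected counts E_i = n·p_i: 303×0.23 = 69.69, 303×0.23 = 69.69, 303×0.29 = 87.87, 303×0.25 = 75.75.
cat         O        E   (O−E)²/E
winter     72    69.69     0.0766
spring     77    69.69     0.7668
summer    105    87.87     3.3394
autumn     49    75.75     9.4464
The largest term is for autumn: 9.446.

autumn, 9.446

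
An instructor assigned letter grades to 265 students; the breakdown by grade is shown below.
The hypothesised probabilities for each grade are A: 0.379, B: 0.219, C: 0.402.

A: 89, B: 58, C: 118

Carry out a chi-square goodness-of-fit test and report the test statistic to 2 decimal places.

Expected counts E_i = n·p_i: 265×0.379 = 100.435, 265×0.219 = 58.035, 265×0.402 = 106.53.
χ² = (89−100.435)²/100.435 + (58−58.035)²/58.035 + (118−106.53)²/106.53
   = 1.302 + 0.000 + 1.235
Sum = 2.54

2.54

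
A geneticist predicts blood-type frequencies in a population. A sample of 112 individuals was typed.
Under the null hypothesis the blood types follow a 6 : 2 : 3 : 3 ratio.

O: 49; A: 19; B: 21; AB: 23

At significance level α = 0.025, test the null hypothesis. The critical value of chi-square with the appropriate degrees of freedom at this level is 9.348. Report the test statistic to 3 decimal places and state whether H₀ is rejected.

1.000; do not reject

Ratio total = 14. Expected counts: 112×6/14 = 48, 112×2/14 = 16, 112×3/14 = 24, 112×3/14 = 24.
O: (49 − 48)²/48 = 1/48 = 0.0208
A: (19 − 16)²/16 = 9/16 = 0.5625
B: (21 − 24)²/24 = 9/24 = 0.3750
AB: (23 − 24)²/24 = 1/24 = 0.0417
Sum = 1.000
df = 3. Since 1.000 < 9.348, we do not reject H₀.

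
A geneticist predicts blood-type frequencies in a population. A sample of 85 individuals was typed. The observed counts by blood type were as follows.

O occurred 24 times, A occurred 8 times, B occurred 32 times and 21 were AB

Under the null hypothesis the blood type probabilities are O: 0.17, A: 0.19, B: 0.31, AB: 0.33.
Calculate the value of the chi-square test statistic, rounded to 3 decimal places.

Expected counts E_i = n·p_i: 85×0.17 = 14.45, 85×0.19 = 16.15, 85×0.31 = 26.35, 85×0.33 = 28.05.
O: (24 − 14.45)²/14.45 = 91.2025/14.45 = 6.3116
A: (8 − 16.15)²/16.15 = 66.4225/16.15 = 4.1128
B: (32 − 26.35)²/26.35 = 31.9225/26.35 = 1.2115
AB: (21 − 28.05)²/28.05 = 49.7025/28.05 = 1.7719
Sum = 13.408

13.408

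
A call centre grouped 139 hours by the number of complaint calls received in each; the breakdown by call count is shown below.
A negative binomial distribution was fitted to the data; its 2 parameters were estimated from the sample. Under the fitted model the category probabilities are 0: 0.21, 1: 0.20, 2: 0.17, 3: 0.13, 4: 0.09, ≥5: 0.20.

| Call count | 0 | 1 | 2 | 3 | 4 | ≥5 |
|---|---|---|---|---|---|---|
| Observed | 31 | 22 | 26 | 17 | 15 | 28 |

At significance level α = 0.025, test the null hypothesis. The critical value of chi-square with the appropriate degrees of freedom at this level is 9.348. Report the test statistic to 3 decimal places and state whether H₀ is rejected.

2.120; do not reject

Expected counts E_i = n·p_i: 139×0.21 = 29.19, 139×0.20 = 27.8, 139×0.17 = 23.63, 139×0.13 = 18.07, 139×0.09 = 12.51, 139×0.20 = 27.8.
0: (31 − 29.19)²/29.19 = 3.2761/29.19 = 0.1122
1: (22 − 27.8)²/27.8 = 33.64/27.8 = 1.2101
2: (26 − 23.63)²/23.63 = 5.6169/23.63 = 0.2377
3: (17 − 18.07)²/18.07 = 1.1449/18.07 = 0.0634
4: (15 − 12.51)²/12.51 = 6.2001/12.51 = 0.4956
≥5: (28 − 27.8)²/27.8 = 0.04/27.8 = 0.0014
Sum = 2.120
df = 3. Since 2.120 < 9.348, we do not reject H₀.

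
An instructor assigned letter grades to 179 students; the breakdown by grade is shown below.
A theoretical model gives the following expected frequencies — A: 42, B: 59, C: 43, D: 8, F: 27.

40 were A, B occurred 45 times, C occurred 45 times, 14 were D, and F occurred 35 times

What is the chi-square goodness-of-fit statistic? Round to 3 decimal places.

10.381

A: (40 − 42)²/42 = 4/42 = 0.0952
B: (45 − 59)²/59 = 196/59 = 3.3220
C: (45 − 43)²/43 = 4/43 = 0.0930
D: (14 − 8)²/8 = 36/8 = 4.5000
F: (35 − 27)²/27 = 64/27 = 2.3704
Sum = 10.381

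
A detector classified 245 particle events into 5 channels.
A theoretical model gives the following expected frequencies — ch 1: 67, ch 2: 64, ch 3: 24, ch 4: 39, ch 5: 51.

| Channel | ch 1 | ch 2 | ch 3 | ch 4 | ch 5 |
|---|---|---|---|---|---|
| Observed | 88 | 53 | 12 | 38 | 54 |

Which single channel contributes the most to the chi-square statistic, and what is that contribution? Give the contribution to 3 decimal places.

cat         O        E   (O−E)²/E
ch 1       88       67     6.5821
ch 2       53       64     1.8906
ch 3       12       24     6.0000
ch 4       38       39     0.0256
ch 5       54       51     0.1765
The largest term is for ch 1: 6.582.

ch 1, 6.582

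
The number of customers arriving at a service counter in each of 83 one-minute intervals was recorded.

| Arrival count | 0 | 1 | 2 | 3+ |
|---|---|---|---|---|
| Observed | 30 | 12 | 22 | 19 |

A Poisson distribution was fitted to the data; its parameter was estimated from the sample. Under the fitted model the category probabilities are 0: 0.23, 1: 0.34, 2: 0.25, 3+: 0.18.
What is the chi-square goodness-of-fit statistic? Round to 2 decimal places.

16.74

Expected counts E_i = n·p_i: 83×0.23 = 19.09, 83×0.34 = 28.22, 83×0.25 = 20.75, 83×0.18 = 14.94.
χ² = (30−19.09)²/19.09 + (12−28.22)²/28.22 + (22−20.75)²/20.75 + (19−14.94)²/14.94
   = 6.235 + 9.323 + 0.075 + 1.103
Sum = 16.74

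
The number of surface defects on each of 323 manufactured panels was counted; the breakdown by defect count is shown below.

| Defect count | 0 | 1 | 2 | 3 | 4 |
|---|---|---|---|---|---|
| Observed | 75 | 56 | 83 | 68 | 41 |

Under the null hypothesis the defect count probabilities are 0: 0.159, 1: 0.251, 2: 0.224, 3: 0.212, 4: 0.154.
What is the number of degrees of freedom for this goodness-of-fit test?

There are k = 5 categories and no parameters were estimated from the data, so df = 5 − 1 = 4.

4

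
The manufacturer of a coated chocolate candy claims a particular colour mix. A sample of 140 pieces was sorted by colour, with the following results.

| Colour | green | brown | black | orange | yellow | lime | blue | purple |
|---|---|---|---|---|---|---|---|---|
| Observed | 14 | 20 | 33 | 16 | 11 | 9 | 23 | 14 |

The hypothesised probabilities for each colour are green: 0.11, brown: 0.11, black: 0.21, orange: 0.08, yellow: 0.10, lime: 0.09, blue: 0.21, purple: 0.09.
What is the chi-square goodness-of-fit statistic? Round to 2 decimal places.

7.22

Expected counts E_i = n·p_i: 140×0.11 = 15.4, 140×0.11 = 15.4, 140×0.21 = 29.4, 140×0.08 = 11.2, 140×0.10 = 14, 140×0.09 = 12.6, 140×0.21 = 29.4, 140×0.09 = 12.6.
green: (14 − 15.4)²/15.4 = 1.96/15.4 = 0.127
brown: (20 − 15.4)²/15.4 = 21.16/15.4 = 1.374
black: (33 − 29.4)²/29.4 = 12.96/29.4 = 0.441
orange: (16 − 11.2)²/11.2 = 23.04/11.2 = 2.057
yellow: (11 − 14)²/14 = 9/14 = 0.643
lime: (9 − 12.6)²/12.6 = 12.96/12.6 = 1.029
blue: (23 − 29.4)²/29.4 = 40.96/29.4 = 1.393
purple: (14 − 12.6)²/12.6 = 1.96/12.6 = 0.156
Sum = 7.22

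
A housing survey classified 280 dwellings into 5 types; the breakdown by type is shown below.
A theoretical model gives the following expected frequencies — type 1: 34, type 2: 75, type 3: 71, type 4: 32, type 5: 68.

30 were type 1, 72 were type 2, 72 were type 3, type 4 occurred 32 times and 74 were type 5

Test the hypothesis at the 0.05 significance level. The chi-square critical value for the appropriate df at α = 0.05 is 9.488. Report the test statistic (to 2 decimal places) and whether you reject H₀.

type 1: (30 − 34)²/34 = 16/34 = 0.471
type 2: (72 − 75)²/75 = 9/75 = 0.120
type 3: (72 − 71)²/71 = 1/71 = 0.014
type 4: (32 − 32)²/32 = 0/32 = 0.000
type 5: (74 − 68)²/68 = 36/68 = 0.529
Sum = 1.13
df = 4. Since 1.13 < 9.488, we do not reject H₀.

1.13; do not reject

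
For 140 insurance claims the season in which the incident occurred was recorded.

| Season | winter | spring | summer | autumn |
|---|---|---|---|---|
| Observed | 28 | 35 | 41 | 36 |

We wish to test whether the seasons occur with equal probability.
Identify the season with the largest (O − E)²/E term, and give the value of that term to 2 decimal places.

Expected count for each of the 4 categories: 140/4 = 35.
cat         O        E   (O−E)²/E
winter     28       35      1.400
spring     35       35      0.000
summer     41       35      1.029
autumn     36       35      0.029
The largest term is for winter: 1.40.

winter, 1.40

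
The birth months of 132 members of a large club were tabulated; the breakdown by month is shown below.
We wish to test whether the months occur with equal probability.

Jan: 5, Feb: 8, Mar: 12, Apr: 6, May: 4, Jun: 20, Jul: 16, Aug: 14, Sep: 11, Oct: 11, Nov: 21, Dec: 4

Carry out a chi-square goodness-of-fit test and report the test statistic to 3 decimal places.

34.909

Expected count for each of the 12 categories: 132/12 = 11.
χ² = (5−11)²/11 + (8−11)²/11 + (12−11)²/11 + (6−11)²/11 + (4−11)²/11 + (20−11)²/11 + (16−11)²/11 + (14−11)²/11 + (11−11)²/11 + (11−11)²/11 + (21−11)²/11 + (4−11)²/11
   = 3.2727 + 0.8182 + 0.0909 + 2.2727 + 4.4545 + 7.3636 + 2.2727 + 0.8182 + 0.0000 + 0.0000 + 9.0909 + 4.4545
Sum = 34.909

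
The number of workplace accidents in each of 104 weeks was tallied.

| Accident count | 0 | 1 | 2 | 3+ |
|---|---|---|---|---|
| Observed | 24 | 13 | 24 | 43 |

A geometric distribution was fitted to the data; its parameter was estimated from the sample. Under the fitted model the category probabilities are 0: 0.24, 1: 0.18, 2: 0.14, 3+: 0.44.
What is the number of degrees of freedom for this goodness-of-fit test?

There are k = 4 categories and 1 parameter estimated from the data, so df = 4 − 1 − 1 = 2.

2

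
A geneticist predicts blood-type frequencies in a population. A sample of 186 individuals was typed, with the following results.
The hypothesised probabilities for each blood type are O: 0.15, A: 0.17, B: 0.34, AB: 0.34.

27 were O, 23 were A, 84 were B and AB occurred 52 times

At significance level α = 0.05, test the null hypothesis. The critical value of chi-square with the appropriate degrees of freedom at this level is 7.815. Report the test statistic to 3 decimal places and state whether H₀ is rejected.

11.192; reject

Expected counts E_i = n·p_i: 186×0.15 = 27.9, 186×0.17 = 31.62, 186×0.34 = 63.24, 186×0.34 = 63.24.
O: (27 − 27.9)²/27.9 = 0.81/27.9 = 0.0290
A: (23 − 31.62)²/31.62 = 74.3044/31.62 = 2.3499
B: (84 − 63.24)²/63.24 = 430.9776/63.24 = 6.8150
AB: (52 − 63.24)²/63.24 = 126.3376/63.24 = 1.9977
Sum = 11.192
df = 3. Since 11.192 > 7.815, we reject H₀.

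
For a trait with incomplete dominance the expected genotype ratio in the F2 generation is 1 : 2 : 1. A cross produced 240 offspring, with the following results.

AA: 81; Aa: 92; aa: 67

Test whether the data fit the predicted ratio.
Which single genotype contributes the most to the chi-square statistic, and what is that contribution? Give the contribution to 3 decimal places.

AA, 7.350

Ratio total = 4. Expected counts: 240×1/4 = 60, 240×2/4 = 120, 240×1/4 = 60.
cat         O        E   (O−E)²/E
AA         81       60     7.3500
Aa         92      120     6.5333
aa         67       60     0.8167
The largest term is for AA: 7.350.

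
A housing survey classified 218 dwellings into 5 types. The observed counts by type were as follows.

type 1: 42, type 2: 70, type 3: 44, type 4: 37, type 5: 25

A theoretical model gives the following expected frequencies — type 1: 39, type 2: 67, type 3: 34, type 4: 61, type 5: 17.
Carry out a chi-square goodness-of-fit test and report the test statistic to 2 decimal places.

type 1: (42 − 39)²/39 = 9/39 = 0.231
type 2: (70 − 67)²/67 = 9/67 = 0.134
type 3: (44 − 34)²/34 = 100/34 = 2.941
type 4: (37 − 61)²/61 = 576/61 = 9.443
type 5: (25 − 17)²/17 = 64/17 = 3.765
Sum = 16.51

16.51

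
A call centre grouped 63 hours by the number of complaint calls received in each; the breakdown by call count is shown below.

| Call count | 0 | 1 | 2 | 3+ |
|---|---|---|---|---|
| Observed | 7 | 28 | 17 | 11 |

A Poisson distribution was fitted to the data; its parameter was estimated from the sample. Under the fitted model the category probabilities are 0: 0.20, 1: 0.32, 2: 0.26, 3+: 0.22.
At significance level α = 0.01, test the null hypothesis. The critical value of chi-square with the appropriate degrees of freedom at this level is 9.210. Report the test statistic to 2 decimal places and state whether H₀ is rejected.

6.15; do not reject

Expected counts E_i = n·p_i: 63×0.20 = 12.6, 63×0.32 = 20.16, 63×0.26 = 16.38, 63×0.22 = 13.86.
0: (7 − 12.6)²/12.6 = 31.36/12.6 = 2.489
1: (28 − 20.16)²/20.16 = 61.4656/20.16 = 3.049
2: (17 − 16.38)²/16.38 = 0.3844/16.38 = 0.023
3+: (11 − 13.86)²/13.86 = 8.1796/13.86 = 0.590
Sum = 6.15
df = 2. Since 6.15 < 9.210, we do not reject H₀.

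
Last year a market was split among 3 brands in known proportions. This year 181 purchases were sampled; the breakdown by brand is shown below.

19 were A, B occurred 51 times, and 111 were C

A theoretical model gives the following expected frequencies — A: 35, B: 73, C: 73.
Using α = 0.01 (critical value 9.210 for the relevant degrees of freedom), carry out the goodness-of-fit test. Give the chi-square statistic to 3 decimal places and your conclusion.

A: (19 − 35)²/35 = 256/35 = 7.3143
B: (51 − 73)²/73 = 484/73 = 6.6301
C: (111 − 73)²/73 = 1444/73 = 19.7808
Sum = 33.725
df = 2. Since 33.725 > 9.210, we reject H₀.

33.725; reject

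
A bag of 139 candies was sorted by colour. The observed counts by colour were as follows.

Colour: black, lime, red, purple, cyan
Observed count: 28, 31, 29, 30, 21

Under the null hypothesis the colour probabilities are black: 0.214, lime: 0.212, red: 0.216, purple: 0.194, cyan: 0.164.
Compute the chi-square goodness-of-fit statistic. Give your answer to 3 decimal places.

Expected counts E_i = n·p_i: 139×0.214 = 29.746, 139×0.212 = 29.468, 139×0.216 = 30.024, 139×0.194 = 26.966, 139×0.164 = 22.796.
χ² = (28−29.746)²/29.746 + (31−29.468)²/29.468 + (29−30.024)²/30.024 + (30−26.966)²/26.966 + (21−22.796)²/22.796
   = 0.1025 + 0.0796 + 0.0349 + 0.3414 + 0.1415
Sum = 0.700

0.700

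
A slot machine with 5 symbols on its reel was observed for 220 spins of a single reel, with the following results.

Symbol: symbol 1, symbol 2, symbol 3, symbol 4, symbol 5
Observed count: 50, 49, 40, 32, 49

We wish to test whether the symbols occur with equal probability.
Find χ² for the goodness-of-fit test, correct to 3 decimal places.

Expected count for each of the 5 categories: 220/5 = 44.
symbol 1: (50 − 44)²/44 = 36/44 = 0.8182
symbol 2: (49 − 44)²/44 = 25/44 = 0.5682
symbol 3: (40 − 44)²/44 = 16/44 = 0.3636
symbol 4: (32 − 44)²/44 = 144/44 = 3.2727
symbol 5: (49 − 44)²/44 = 25/44 = 0.5682
Sum = 5.591

5.591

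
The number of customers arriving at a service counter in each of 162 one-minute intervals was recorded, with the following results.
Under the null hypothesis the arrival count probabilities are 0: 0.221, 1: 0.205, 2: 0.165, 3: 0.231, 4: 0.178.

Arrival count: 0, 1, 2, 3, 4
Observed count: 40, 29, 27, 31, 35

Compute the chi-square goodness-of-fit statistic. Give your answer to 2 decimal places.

3.45

Expected counts E_i = n·p_i: 162×0.221 = 35.802, 162×0.205 = 33.21, 162×0.165 = 26.73, 162×0.231 = 37.422, 162×0.178 = 28.836.
cat         O        E   (O−E)²/E
0          40   35.802      0.492
1          29    33.21      0.534
2          27    26.73      0.003
3          31   37.422      1.102
4          35   28.836      1.318
Sum = 3.45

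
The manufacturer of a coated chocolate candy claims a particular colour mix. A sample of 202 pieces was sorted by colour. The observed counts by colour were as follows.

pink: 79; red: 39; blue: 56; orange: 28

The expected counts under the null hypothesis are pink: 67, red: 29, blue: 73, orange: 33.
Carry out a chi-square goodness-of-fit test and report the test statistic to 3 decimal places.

10.314

cat         O        E   (O−E)²/E
pink       79       67     2.1493
red        39       29     3.4483
blue       56       73     3.9589
orange     28       33     0.7576
Sum = 10.314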